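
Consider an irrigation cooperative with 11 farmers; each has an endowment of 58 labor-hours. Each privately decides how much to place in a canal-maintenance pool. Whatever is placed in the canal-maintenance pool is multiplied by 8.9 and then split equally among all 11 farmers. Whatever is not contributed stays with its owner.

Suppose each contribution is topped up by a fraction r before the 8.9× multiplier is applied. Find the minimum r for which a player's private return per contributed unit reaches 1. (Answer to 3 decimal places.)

With matching at rate r, one contributed unit becomes (1 + r) in the canal-maintenance pool and returns 8.9 × (1 + r) / 11 to the contributor.
Setting this equal to 1: 1 + r = 11/8.9 = 1.2360.
So the minimum matching rate is r = 1.2360 − 1 = 0.236.

0.236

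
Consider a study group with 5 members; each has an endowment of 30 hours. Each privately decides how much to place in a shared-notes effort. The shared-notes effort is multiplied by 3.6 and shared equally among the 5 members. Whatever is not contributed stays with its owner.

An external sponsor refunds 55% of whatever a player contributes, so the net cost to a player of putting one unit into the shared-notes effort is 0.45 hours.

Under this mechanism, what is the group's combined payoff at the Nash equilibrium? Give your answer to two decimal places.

622.50 hours

The effective private return per unit is now (3.6/5) / 0.45 = 1.6000 > 1, so every player's dominant strategy flips to full contribution.
At the Nash equilibrium everyone contributes 30. Group total payoff = 5 × (30 × 0.55 + 3.6 × 30) = 622.50.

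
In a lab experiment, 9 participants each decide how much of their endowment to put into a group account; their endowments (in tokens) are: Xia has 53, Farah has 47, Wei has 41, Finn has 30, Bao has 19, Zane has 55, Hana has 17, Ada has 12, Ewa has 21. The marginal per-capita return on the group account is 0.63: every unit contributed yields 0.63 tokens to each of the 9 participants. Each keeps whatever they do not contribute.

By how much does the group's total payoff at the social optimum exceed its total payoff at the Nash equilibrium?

1377.65 tokens

The private return per contributed unit is 0.63 < 1 for everyone, so the Nash equilibrium is zero contribution and the group total is Σ E_j = 53 + 47 + 41 + 30 + 19 + 55 + 17 + 12 + 21 = 295.
Each contributed unit returns 5.670 to the group, so the social optimum is full contribution by everyone: group total = 5.670 × 295 = 1672.65.
Efficiency loss = (5.670 − 1) × 295 = 1377.65.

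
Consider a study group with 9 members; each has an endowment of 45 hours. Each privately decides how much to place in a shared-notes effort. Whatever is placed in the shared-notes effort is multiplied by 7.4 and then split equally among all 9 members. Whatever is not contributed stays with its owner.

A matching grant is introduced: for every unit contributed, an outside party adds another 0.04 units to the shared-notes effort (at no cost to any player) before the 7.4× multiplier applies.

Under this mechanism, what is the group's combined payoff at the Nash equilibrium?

405.00 hours

Even with the mechanism, each unit contributed returns only 7.4 × 1.04 / 9 = 0.8551 per unit of net cost, so contributing nothing is still dominant.
At the Nash equilibrium no one contributes; group total payoff = 9 × 45 = 405.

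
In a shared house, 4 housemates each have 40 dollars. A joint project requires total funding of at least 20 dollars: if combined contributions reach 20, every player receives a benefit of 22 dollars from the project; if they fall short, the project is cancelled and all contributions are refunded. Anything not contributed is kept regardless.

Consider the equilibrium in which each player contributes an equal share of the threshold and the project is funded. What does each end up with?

57 dollars

Equal share of the threshold: 20/4 = 5.
At this profile no one gains by cutting their contribution: any cut drops the total below 20, the project is cancelled, contributions are refunded, and the deviator ends with 40, which is less than 40 − 5 + 22 = 57. Contributing more than 5 just wastes the excess. So contributing exactly 5 is a best response.
Each player's payoff: 40 − 5 + 22 = 57.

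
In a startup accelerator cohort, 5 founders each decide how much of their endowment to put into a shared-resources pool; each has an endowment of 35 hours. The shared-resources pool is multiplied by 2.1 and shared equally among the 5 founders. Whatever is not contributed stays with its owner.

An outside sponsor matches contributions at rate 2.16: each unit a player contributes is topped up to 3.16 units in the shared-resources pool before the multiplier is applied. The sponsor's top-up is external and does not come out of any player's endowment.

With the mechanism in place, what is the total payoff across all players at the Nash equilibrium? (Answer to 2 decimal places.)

The effective private return per unit is now 2.1 × 3.16 / 5 = 1.3272 > 1, so every player's dominant strategy flips to full contribution.
At the Nash equilibrium everyone contributes 35. Group total payoff = 2.1 × 3.16 × 175 = 1161.30.

1161.30 hours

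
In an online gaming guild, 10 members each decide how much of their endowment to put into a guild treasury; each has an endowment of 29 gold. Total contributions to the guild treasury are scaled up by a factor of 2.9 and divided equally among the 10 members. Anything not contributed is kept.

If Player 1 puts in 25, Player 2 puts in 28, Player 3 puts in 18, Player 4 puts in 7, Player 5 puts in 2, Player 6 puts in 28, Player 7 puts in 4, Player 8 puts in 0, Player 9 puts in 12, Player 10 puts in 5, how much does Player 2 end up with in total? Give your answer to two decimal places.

38.41 gold

Total contributed: 25 + 28 + 18 + 7 + 2 + 28 + 4 + 0 + 12 + 5 = 129.
Each receives 2.9 × 129 / 10 = 37.41 from the guild treasury.
Player 2 keeps 29 − 28 = 1, so Player 2's payoff is 1 + 37.41 = 38.41.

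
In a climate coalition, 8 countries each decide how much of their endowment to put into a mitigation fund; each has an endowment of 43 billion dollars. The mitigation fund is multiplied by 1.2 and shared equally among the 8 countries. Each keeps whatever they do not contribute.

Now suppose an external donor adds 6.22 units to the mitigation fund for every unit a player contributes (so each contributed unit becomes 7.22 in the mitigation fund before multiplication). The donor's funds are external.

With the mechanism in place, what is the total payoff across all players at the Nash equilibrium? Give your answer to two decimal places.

The effective private return per unit is now 1.2 × 7.22 / 8 = 1.0830 > 1, so every player's dominant strategy flips to full contribution.
So the Nash equilibrium is full contribution by all 8; the group earns 1.2 × 7.22 × 344 = 2980.42.

2980.42 billion dollars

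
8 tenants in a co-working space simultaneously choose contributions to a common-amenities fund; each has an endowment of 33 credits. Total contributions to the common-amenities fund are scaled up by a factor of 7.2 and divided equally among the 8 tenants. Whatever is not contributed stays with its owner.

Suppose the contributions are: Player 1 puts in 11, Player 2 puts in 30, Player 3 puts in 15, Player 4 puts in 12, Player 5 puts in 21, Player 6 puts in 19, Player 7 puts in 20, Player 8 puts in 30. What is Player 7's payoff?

Total contributed: 11 + 30 + 15 + 12 + 21 + 19 + 20 + 30 = 158.
Each receives 7.2 × 158 / 8 = 142.20 from the common-amenities fund.
Player 7 keeps 33 − 20 = 13, so Player 7's payoff is 13 + 142.20 = 155.20.

155.20 credits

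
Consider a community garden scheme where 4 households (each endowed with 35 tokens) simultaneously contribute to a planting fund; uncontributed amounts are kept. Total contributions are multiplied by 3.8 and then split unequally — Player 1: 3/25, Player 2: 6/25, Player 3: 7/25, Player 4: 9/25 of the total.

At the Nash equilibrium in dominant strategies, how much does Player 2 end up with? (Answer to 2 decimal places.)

Player j's private return per contributed unit is 3.8 × (j's share). Contributing is weakly dominant for j when that share is at least 1/3.8 = 0.2632, and contributing 0 is dominant otherwise.
Player 3 and Player 4 clear that bar, contributing 35 each; the remaining 2 contribute 0. Total contributed: 70.
Player 2 keeps 35 and receives 3.8 × 70 × 6/25 = 63.84 from the planting fund, for a payoff of 98.84.

98.84 tokens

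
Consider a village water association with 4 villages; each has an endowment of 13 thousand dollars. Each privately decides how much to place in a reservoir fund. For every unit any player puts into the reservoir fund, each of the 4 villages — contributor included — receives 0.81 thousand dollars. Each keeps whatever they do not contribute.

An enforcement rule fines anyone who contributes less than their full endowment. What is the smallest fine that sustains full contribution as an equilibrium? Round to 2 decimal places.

2.47 thousand dollars

Given the others contribute fully, the best deviation is to contribute 0 (any partial contribution still incurs the fine and gives up units whose private return 0.81 is below 1).
Deviating from 13 to 0 saves 13 thousand dollars but forfeits the deviator's share of the drop in the reservoir fund: 0.81 × 13 = 10.53.
So the deviation gain is 13 − 10.53 = 2.47, and the fine must be at least 2.47 thousand dollars to wipe it out.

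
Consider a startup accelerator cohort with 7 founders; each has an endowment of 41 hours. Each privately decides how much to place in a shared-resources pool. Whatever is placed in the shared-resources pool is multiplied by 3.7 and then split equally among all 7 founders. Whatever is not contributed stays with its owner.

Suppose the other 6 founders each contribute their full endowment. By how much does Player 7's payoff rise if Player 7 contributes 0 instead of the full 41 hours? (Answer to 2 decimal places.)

19.33 hours

Switching from a contribution of 41 to 0 lets Player 7 keep an extra 41 hours, but lowers the shared-resources pool by 41, which costs Player 7 their own share of that drop: 3.7/7 × 41 = 21.67.
Net gain = 41 − 21.67 = 19.33. The private return per contributed unit (0.5286) is below 1, so free-riding is indeed the best response regardless of what the others do.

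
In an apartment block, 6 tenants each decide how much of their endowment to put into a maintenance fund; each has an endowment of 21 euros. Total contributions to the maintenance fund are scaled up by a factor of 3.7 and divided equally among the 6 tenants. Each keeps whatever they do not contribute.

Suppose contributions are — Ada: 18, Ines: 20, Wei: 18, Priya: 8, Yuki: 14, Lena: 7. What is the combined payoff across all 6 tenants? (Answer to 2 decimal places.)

355.50 euros

Total contributed: 18 + 20 + 18 + 8 + 14 + 7 = 85; total kept: 6 × 21 − 85 = 41.
The maintenance fund pays out 3.7 × 85 = 314.50 in aggregate.
Group total = 41 + 314.50 = 355.50.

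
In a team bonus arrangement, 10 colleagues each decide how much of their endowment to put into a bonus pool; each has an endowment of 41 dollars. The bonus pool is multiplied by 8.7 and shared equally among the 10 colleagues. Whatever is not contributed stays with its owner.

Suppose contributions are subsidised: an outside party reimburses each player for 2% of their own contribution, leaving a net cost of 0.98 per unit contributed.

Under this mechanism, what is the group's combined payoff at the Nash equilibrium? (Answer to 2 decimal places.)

410.00 dollars

Even with the mechanism, each unit contributed returns only (8.7/10) / 0.98 = 0.8878 per unit of net cost, so contributing nothing is still dominant.
Everyone keeps their endowment and the group total is 10 × 41 = 410.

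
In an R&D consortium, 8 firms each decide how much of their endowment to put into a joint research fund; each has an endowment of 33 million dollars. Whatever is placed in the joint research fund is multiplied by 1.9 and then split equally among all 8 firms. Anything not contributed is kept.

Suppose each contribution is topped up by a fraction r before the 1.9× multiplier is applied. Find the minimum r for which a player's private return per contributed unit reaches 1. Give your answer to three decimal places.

With matching at rate r, one contributed unit becomes (1 + r) in the joint research fund and returns 1.9 × (1 + r) / 8 to the contributor.
Setting this equal to 1: 1 + r = 8/1.9 = 4.2105.
So the minimum matching rate is r = 4.2105 − 1 = 3.211.

3.211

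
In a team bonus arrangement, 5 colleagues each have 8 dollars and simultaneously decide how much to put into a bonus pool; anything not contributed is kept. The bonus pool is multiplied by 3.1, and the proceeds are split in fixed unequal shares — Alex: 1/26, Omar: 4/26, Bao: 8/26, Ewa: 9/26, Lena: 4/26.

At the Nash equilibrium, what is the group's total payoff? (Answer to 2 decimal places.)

Player j's private return per contributed unit is 3.1 × (j's share). Contributing is weakly dominant for j when that share is at least 1/3.1 = 0.3226, and contributing 0 is dominant otherwise.
Ewa alone (share 9/26) is above the threshold, contributing 8; the remaining 4 contribute 0. Total contributed: 8.
The bonus pool pays out 3.1 × 8 = 24.80 in total (split across the unequal shares, but the aggregate is all that matters for the group sum).
The 4 free-riders keep 8 each, adding 32. Group total = 32 + 24.80 = 56.80.

56.80 dollars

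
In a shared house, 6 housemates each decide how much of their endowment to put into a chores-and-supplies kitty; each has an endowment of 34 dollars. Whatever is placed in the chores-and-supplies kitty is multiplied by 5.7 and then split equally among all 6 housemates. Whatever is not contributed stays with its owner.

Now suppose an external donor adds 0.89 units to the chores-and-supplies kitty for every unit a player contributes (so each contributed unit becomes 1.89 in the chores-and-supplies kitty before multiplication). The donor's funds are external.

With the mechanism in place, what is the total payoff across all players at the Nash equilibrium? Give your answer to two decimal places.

2197.69 dollars

With the mechanism, a contributed unit returns 5.7 × 1.89 / 6 = 1.7955 per unit of net cost to the contributor — now above 1 — so contributing fully is weakly dominant for every player.
So the Nash equilibrium is full contribution by all 6; the group earns 5.7 × 1.89 × 204 = 2197.69.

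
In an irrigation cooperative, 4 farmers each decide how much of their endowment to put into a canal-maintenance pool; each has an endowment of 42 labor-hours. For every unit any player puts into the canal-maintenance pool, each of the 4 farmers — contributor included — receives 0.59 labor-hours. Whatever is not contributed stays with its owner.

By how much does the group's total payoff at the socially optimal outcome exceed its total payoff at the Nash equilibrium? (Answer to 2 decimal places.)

The private return per contributed unit is 0.59 < 1, so contributing 0 is dominant for every player. At the Nash equilibrium everyone keeps their 42, and the group total is 4 × 42 = 168.
Each contributed unit returns 2.360 to the group as a whole (0.59 to each of 4 players), which exceeds 1, so the social optimum is full contribution: group total = 2.360 × 168 = 396.48.
Efficiency loss = 396.48 − 168 = 228.48.

228.48 labor-hours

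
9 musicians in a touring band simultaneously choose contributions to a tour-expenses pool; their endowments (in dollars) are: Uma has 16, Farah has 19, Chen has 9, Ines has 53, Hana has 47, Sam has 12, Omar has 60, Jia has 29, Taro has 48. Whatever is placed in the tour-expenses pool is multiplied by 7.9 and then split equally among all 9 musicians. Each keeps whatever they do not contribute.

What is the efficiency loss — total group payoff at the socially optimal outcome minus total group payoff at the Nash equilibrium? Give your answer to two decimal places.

The private return per contributed unit is 7.9/9 = 0.8778 < 1 for every player regardless of endowment, so the Nash equilibrium is zero contribution and the group total is Σ E_j = 16 + 19 + 9 + 53 + 47 + 12 + 60 + 29 + 48 = 293.
Each contributed unit returns 7.900 to the group, so the social optimum is full contribution by everyone: group total = 7.900 × 293 = 2314.70.
Efficiency loss = (7.900 − 1) × 293 = 2021.70.

2021.70 dollars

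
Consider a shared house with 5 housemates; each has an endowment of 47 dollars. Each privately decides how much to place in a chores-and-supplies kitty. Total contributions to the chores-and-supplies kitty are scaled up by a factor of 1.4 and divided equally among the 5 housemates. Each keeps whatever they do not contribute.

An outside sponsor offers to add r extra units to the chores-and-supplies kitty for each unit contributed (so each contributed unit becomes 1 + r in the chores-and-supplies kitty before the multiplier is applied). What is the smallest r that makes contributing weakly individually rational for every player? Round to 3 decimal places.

2.571

With matching at rate r, one contributed unit becomes (1 + r) in the chores-and-supplies kitty and returns 1.4 × (1 + r) / 5 to the contributor.
Setting this equal to 1: 1 + r = 5/1.4 = 3.5714.
So the minimum matching rate is r = 3.5714 − 1 = 2.571.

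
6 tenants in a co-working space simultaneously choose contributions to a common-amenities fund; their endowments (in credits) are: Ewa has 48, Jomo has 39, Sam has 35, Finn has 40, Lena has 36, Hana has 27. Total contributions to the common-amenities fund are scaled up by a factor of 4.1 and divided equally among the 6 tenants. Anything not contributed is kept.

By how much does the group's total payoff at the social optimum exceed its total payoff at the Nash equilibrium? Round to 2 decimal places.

697.50 credits

The private return per contributed unit is 4.1/6 = 0.6833 < 1 for every player regardless of endowment, so the Nash equilibrium is zero contribution and the group total is Σ E_j = 48 + 39 + 35 + 40 + 36 + 27 = 225.
Each contributed unit returns 4.100 to the group, so the social optimum is full contribution by everyone: group total = 4.100 × 225 = 922.50.
Efficiency loss = (4.100 − 1) × 225 = 697.50.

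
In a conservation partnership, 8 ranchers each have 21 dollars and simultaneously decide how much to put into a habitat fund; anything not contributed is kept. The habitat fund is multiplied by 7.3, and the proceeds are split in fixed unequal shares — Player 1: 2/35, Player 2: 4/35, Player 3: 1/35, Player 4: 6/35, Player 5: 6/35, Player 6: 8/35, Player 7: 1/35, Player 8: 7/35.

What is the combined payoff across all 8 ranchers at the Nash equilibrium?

Each unit j contributes comes back to j as 7.3 × (j's share), so j prefers to contribute only if that share exceeds 1/7.3 = 0.1370; otherwise keeping the unit dominates.
The shares above 0.1370 belong to Player 4, Player 5, Player 6 and Player 8, contributing 21 each; the remaining 4 contribute 0. Total contributed: 84.
The habitat fund pays out 7.3 × 84 = 613.20 in total (split across the unequal shares, but the aggregate is all that matters for the group sum).
The 4 free-riders keep 21 each, adding 84. Group total = 84 + 613.20 = 697.20.

697.20 dollars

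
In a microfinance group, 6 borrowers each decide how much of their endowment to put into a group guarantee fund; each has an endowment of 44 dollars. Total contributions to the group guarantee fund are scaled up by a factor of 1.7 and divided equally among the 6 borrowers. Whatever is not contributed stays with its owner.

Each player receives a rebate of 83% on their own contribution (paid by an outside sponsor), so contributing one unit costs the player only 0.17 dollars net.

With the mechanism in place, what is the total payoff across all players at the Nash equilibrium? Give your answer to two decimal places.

The effective private return per unit is now (1.7/6) / 0.17 = 1.6667 > 1, so every player's dominant strategy flips to full contribution.
At the Nash equilibrium everyone contributes 44. Group total payoff = 6 × (44 × 0.83 + 1.7 × 44) = 667.92.

667.92 dollars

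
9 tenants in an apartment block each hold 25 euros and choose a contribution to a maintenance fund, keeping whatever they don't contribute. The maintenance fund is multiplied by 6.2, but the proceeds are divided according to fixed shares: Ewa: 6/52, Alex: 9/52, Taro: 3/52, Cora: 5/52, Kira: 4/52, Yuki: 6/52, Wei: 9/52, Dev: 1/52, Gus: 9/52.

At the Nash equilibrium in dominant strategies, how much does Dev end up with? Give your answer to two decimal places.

33.94 euros

Player j's private return per contributed unit is 6.2 × (j's share). Contributing is weakly dominant for j when that share is at least 1/6.2 = 0.1613, and contributing 0 is dominant otherwise.
Alex, Wei and Gus clear that bar, contributing 25 each; the remaining 6 contribute 0. Total contributed: 75.
Dev keeps 25 and receives 6.2 × 75 × 1/52 = 8.94 from the maintenance fund, for a payoff of 33.94.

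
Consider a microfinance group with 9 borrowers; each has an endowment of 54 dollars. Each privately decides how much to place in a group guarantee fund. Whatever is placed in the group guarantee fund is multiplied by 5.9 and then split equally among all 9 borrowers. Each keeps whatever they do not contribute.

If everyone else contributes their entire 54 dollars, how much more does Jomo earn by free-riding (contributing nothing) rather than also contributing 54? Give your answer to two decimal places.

Switching from a contribution of 54 to 0 lets Jomo keep an extra 54 dollars, but lowers the group guarantee fund by 54, which costs Jomo their own share of that drop: 5.9/9 × 54 = 35.40.
Net gain = 54 − 35.40 = 18.60. The private return per contributed unit (0.6556) is below 1, so free-riding is indeed the best response regardless of what the others do.

18.60 dollars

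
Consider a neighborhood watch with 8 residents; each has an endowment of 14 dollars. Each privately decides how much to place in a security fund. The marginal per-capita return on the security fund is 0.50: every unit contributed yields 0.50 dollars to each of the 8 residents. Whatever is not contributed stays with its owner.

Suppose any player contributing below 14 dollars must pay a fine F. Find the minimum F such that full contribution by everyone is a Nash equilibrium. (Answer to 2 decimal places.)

7.00 dollars

Given the others contribute fully, the best deviation is to contribute 0 (any partial contribution still incurs the fine and gives up units whose private return 0.50 is below 1).
Deviating from 14 to 0 saves 14 dollars but forfeits the deviator's share of the drop in the security fund: 0.50 × 14 = 7.00.
So the deviation gain is 14 − 7.00 = 7.00, and the fine must be at least 7.00 dollars to wipe it out.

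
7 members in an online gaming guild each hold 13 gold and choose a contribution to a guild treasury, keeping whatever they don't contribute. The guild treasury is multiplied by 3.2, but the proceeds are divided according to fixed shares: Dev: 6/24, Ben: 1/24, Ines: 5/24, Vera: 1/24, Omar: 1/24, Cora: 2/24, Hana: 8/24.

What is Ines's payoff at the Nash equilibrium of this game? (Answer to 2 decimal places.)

A player with share s gets back 3.2·s per unit contributed, so full contribution is dominant for anyone with s > 1/3.2 = 0.3125 and zero contribution is dominant for anyone below.
Hana alone (share 8/24) is above the threshold, contributing 13; the remaining 6 contribute 0. Total contributed: 13.
Ines keeps 13 and receives 3.2 × 13 × 5/24 = 8.67 from the guild treasury, for a payoff of 21.67.

21.67 gold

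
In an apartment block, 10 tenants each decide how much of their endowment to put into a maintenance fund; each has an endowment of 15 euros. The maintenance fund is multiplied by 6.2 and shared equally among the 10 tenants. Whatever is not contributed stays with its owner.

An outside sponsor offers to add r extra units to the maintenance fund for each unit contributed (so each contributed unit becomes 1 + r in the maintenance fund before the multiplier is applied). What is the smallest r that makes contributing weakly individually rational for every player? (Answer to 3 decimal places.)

0.613

With matching at rate r, one contributed unit becomes (1 + r) in the maintenance fund and returns 6.2 × (1 + r) / 10 to the contributor.
Setting this equal to 1: 1 + r = 10/6.2 = 1.6129.
So the minimum matching rate is r = 1.6129 − 1 = 0.613.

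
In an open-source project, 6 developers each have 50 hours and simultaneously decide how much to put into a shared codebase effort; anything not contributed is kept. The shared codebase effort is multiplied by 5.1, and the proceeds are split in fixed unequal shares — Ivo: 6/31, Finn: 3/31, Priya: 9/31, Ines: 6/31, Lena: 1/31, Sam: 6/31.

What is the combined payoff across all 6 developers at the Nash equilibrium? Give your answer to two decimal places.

505.00 hours

A player with share s gets back 5.1·s per unit contributed, so full contribution is dominant for anyone with s > 1/5.1 = 0.1961 and zero contribution is dominant for anyone below.
The only share above 0.1961 is Priya's 9/31, contributing 50; the remaining 5 contribute 0. Total contributed: 50.
The shared codebase effort pays out 5.1 × 50 = 255.00 in total (split across the unequal shares, but the aggregate is all that matters for the group sum).
The 5 free-riders keep 50 each, adding 250. Group total = 250 + 255.00 = 505.00.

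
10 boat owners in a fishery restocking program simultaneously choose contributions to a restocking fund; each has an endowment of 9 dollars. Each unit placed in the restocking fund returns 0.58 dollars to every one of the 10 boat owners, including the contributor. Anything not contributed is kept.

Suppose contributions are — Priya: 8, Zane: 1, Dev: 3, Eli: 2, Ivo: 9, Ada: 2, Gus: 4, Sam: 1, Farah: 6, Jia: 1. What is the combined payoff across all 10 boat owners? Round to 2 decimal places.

267.60 dollars

Total contributed: 8 + 1 + 3 + 2 + 9 + 2 + 4 + 1 + 6 + 1 = 37; total kept: 10 × 9 − 37 = 53.
The restocking fund pays out 0.58 × 10 × 37 = 214.60 in aggregate.
Group total = 53 + 214.60 = 267.60.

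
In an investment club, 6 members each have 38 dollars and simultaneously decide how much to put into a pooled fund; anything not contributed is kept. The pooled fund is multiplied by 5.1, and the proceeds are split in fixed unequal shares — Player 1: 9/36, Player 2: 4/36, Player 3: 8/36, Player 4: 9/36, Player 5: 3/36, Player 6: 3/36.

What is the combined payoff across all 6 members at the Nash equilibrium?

695.40 dollars

Player j's private return per contributed unit is 5.1 × (j's share). Contributing is weakly dominant for j when that share is at least 1/5.1 = 0.1961, and contributing 0 is dominant otherwise.
Player 1, Player 3 and Player 4 are above the threshold, contributing 38 each; the remaining 3 contribute 0. Total contributed: 114.
The pooled fund pays out 5.1 × 114 = 581.40 in total (split across the unequal shares, but the aggregate is all that matters for the group sum).
The 3 free-riders keep 38 each, adding 114. Group total = 114 + 581.40 = 695.40.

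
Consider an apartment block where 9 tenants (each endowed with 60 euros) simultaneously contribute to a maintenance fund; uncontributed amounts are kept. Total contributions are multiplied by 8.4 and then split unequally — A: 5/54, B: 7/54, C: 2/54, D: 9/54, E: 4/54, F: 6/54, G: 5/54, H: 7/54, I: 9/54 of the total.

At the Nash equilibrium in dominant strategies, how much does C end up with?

134.67 euros

For player j, contributing a unit is worthwhile iff 8.4 × (j's share) ≥ 1, i.e. iff j's share is at least 0.1190.
B, D, H and I clear that bar, contributing 60 each; the remaining 5 contribute 0. Total contributed: 240.
C keeps 60 and receives 8.4 × 240 × 2/54 = 74.67 from the maintenance fund, for a payoff of 134.67.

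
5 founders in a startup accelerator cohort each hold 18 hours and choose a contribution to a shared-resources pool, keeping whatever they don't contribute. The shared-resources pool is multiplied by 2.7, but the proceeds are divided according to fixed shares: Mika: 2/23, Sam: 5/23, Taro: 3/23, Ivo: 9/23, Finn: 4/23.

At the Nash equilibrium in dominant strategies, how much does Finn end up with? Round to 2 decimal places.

26.45 hours

A player with share s gets back 2.7·s per unit contributed, so full contribution is dominant for anyone with s > 1/2.7 = 0.3704 and zero contribution is dominant for anyone below.
Only Ivo (9/23) clears that bar, contributing 18; the remaining 4 contribute 0. Total contributed: 18.
Finn keeps 18 and receives 2.7 × 18 × 4/23 = 8.45 from the shared-resources pool, for a payoff of 26.45.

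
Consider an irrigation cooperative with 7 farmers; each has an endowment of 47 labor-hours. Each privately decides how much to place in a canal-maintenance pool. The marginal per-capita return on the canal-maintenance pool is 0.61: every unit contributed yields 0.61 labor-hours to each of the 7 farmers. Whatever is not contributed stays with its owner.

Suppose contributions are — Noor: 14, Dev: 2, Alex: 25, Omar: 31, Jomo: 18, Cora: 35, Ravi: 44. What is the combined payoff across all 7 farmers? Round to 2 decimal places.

881.63 labor-hours

Total contributed: 14 + 2 + 25 + 31 + 18 + 35 + 44 = 169; total kept: 7 × 47 − 169 = 160.
The canal-maintenance pool pays out 0.61 × 7 × 169 = 721.63 in aggregate.
Group total = 160 + 721.63 = 881.63.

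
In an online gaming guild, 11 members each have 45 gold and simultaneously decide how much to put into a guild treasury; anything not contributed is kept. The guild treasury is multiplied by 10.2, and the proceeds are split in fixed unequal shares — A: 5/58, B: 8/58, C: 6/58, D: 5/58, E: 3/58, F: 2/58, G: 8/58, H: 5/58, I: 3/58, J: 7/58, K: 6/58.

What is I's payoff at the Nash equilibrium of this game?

A player with share s gets back 10.2·s per unit contributed, so full contribution is dominant for anyone with s > 1/10.2 = 0.0980 and zero contribution is dominant for anyone below.
B, C, G, J and K clear that bar, contributing 45 each; the remaining 6 contribute 0. Total contributed: 225.
I keeps 45 and receives 10.2 × 225 × 3/58 = 118.71 from the guild treasury, for a payoff of 163.71.

163.71 gold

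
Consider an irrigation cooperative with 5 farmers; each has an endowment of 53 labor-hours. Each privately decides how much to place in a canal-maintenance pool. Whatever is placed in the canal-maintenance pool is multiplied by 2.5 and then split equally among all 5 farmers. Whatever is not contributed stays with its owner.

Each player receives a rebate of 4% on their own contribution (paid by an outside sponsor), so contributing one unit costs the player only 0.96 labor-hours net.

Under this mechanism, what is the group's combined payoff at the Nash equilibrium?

With the mechanism, a contributed unit returns (2.5/5) / 0.96 = 0.5208 per unit of net cost — still below 1 — so contributing 0 remains dominant for every player.
Everyone keeps their endowment and the group total is 5 × 53 = 265.

265.00 labor-hours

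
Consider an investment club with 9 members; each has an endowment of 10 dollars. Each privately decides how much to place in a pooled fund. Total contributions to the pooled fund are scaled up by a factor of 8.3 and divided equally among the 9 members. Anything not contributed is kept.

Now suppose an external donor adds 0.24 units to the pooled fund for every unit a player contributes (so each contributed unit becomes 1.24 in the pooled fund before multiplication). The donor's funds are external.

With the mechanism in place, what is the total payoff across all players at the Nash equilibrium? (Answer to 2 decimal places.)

With the mechanism, a contributed unit returns 8.3 × 1.24 / 9 = 1.1436 per unit of net cost to the contributor — now above 1 — so contributing fully is weakly dominant for every player.
So the Nash equilibrium is full contribution by all 9; the group earns 8.3 × 1.24 × 90 = 926.28.

926.28 dollars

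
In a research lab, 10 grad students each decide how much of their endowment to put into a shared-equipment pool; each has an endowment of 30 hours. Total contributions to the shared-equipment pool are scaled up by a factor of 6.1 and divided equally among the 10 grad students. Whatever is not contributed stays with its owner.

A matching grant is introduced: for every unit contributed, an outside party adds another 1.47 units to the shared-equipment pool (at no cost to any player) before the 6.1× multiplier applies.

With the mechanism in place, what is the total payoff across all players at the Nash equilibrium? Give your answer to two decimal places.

Under the mechanism each unit contributed yields 6.1 × 2.47 / 10 = 1.5067 back to its contributor per unit of net cost, which exceeds 1, making full contribution the dominant choice for everyone.
At the Nash equilibrium everyone contributes 30. Group total payoff = 6.1 × 2.47 × 300 = 4520.10.

4520.10 hours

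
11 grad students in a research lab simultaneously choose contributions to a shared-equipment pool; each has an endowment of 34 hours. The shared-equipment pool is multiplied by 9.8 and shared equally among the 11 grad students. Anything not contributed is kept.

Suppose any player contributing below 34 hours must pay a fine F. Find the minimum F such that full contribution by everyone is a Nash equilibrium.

Given the others contribute fully, the best deviation is to contribute 0 (any partial contribution still incurs the fine and gives up units whose private return 0.8909 is below 1).
Deviating from 34 to 0 saves 34 hours but forfeits the deviator's share of the drop in the shared-equipment pool: 9.8/11 × 34 = 30.29.
So the deviation gain is 34 − 30.29 = 3.71, and the fine must be at least 3.71 hours to wipe it out.

3.71 hours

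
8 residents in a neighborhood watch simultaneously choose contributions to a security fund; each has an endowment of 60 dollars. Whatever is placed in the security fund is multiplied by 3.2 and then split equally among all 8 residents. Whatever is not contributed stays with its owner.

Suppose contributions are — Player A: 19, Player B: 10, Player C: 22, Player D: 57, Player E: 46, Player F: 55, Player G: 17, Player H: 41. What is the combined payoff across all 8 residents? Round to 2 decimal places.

1067.40 dollars

Total contributed: 19 + 10 + 22 + 57 + 46 + 55 + 17 + 41 = 267; total kept: 8 × 60 − 267 = 213.
The security fund pays out 3.2 × 267 = 854.40 in aggregate.
Group total = 213 + 854.40 = 1067.40.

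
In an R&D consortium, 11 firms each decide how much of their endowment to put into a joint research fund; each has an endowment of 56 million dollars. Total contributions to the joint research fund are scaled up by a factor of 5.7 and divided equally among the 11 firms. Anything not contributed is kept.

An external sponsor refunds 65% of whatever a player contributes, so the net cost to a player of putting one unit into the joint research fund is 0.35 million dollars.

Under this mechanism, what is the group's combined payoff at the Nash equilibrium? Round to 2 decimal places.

3911.60 million dollars

Under the mechanism each unit contributed yields (5.7/11) / 0.35 = 1.4805 back to its contributor per unit of net cost, which exceeds 1, making full contribution the dominant choice for everyone.
At the Nash equilibrium everyone contributes 56. Group total payoff = 11 × (56 × 0.65 + 5.7 × 56) = 3911.60.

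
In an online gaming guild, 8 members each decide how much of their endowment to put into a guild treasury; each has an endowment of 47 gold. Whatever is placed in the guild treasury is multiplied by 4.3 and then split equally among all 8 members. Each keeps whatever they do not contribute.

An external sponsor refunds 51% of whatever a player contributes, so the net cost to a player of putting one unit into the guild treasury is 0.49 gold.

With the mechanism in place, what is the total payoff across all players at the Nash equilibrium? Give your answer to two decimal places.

The effective private return per unit is now (4.3/8) / 0.49 = 1.0969 > 1, so every player's dominant strategy flips to full contribution.
So the Nash equilibrium is full contribution by all 8; the group earns 8 × (47 × 0.51 + 4.3 × 47) = 1808.56.

1808.56 gold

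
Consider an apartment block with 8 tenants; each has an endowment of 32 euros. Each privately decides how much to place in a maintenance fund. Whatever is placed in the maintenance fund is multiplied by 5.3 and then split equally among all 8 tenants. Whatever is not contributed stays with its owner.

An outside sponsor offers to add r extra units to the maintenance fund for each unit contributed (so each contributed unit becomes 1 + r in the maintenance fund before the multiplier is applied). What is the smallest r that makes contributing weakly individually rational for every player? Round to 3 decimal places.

With matching at rate r, one contributed unit becomes (1 + r) in the maintenance fund and returns 5.3 × (1 + r) / 8 to the contributor.
Setting this equal to 1: 1 + r = 8/5.3 = 1.5094.
So the minimum matching rate is r = 1.5094 − 1 = 0.509.

0.509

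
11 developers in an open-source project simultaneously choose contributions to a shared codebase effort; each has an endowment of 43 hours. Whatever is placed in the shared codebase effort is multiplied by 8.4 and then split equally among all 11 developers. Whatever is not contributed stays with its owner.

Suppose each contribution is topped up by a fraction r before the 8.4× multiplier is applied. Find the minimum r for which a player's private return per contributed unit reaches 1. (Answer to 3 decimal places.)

0.310

With matching at rate r, one contributed unit becomes (1 + r) in the shared codebase effort and returns 8.4 × (1 + r) / 11 to the contributor.
Setting this equal to 1: 1 + r = 11/8.4 = 1.3095.
So the minimum matching rate is r = 1.3095 − 1 = 0.310.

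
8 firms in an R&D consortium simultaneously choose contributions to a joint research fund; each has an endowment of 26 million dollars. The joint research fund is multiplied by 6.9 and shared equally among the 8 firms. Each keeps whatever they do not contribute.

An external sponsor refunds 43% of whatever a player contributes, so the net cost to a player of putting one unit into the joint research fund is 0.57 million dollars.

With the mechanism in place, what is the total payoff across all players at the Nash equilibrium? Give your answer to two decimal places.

1524.64 million dollars

With the mechanism, a contributed unit returns (6.9/8) / 0.57 = 1.5132 per unit of net cost to the contributor — now above 1 — so contributing fully is weakly dominant for every player.
So the Nash equilibrium is full contribution by all 8; the group earns 8 × (26 × 0.43 + 6.9 × 26) = 1524.64.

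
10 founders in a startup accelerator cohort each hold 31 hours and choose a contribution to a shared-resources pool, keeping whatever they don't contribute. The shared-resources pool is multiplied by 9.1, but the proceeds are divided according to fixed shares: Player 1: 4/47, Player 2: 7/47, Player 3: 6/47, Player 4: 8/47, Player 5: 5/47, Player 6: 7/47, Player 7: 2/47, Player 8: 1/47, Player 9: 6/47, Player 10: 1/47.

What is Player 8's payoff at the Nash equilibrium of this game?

Each unit j contributes comes back to j as 9.1 × (j's share), so j prefers to contribute only if that share exceeds 1/9.1 = 0.1099; otherwise keeping the unit dominates.
Player 2, Player 3, Player 4, Player 6 and Player 9 are above the threshold, contributing 31 each; the remaining 5 contribute 0. Total contributed: 155.
Player 8 keeps 31 and receives 9.1 × 155 × 1/47 = 30.01 from the shared-resources pool, for a payoff of 61.01.

61.01 hours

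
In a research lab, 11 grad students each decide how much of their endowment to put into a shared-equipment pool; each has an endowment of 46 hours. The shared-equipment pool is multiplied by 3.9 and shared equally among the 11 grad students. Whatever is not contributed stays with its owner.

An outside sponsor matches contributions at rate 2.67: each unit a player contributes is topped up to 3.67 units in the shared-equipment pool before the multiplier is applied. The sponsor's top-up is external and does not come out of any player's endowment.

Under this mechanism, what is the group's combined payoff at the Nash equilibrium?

7242.38 hours

The effective private return per unit is now 3.9 × 3.67 / 11 = 1.3012 > 1, so every player's dominant strategy flips to full contribution.
At the Nash equilibrium everyone contributes 46. Group total payoff = 3.9 × 3.67 × 506 = 7242.38.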